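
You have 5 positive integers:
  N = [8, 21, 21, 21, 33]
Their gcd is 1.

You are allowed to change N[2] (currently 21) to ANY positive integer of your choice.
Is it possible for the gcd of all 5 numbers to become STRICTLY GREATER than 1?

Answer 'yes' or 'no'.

Current gcd = 1
gcd of all OTHER numbers (without N[2]=21): gcd([8, 21, 21, 33]) = 1
The new gcd after any change is gcd(1, new_value).
This can be at most 1.
Since 1 = old gcd 1, the gcd can only stay the same or decrease.

Answer: no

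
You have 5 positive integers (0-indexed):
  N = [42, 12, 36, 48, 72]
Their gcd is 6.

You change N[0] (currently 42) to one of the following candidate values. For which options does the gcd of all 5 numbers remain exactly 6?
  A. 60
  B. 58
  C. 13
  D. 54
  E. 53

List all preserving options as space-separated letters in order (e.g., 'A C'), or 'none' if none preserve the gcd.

Old gcd = 6; gcd of others (without N[0]) = 12
New gcd for candidate v: gcd(12, v). Preserves old gcd iff gcd(12, v) = 6.
  Option A: v=60, gcd(12,60)=12 -> changes
  Option B: v=58, gcd(12,58)=2 -> changes
  Option C: v=13, gcd(12,13)=1 -> changes
  Option D: v=54, gcd(12,54)=6 -> preserves
  Option E: v=53, gcd(12,53)=1 -> changes

Answer: D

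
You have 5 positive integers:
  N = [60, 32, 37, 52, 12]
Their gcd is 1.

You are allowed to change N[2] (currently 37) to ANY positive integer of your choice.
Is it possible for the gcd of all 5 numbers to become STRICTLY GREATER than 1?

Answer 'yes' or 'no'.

Current gcd = 1
gcd of all OTHER numbers (without N[2]=37): gcd([60, 32, 52, 12]) = 4
The new gcd after any change is gcd(4, new_value).
This can be at most 4.
Since 4 > old gcd 1, the gcd CAN increase (e.g., set N[2] = 4).

Answer: yes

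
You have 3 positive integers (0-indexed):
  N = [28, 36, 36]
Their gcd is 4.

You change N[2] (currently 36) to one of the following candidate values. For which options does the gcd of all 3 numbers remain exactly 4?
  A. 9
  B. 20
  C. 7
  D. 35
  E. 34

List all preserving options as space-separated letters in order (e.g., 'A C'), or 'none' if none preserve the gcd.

Old gcd = 4; gcd of others (without N[2]) = 4
New gcd for candidate v: gcd(4, v). Preserves old gcd iff gcd(4, v) = 4.
  Option A: v=9, gcd(4,9)=1 -> changes
  Option B: v=20, gcd(4,20)=4 -> preserves
  Option C: v=7, gcd(4,7)=1 -> changes
  Option D: v=35, gcd(4,35)=1 -> changes
  Option E: v=34, gcd(4,34)=2 -> changes

Answer: B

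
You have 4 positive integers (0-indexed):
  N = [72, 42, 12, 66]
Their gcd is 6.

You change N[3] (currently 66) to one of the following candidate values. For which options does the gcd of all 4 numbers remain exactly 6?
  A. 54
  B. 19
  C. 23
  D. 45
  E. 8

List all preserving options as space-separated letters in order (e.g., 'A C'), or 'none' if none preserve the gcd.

Old gcd = 6; gcd of others (without N[3]) = 6
New gcd for candidate v: gcd(6, v). Preserves old gcd iff gcd(6, v) = 6.
  Option A: v=54, gcd(6,54)=6 -> preserves
  Option B: v=19, gcd(6,19)=1 -> changes
  Option C: v=23, gcd(6,23)=1 -> changes
  Option D: v=45, gcd(6,45)=3 -> changes
  Option E: v=8, gcd(6,8)=2 -> changes

Answer: A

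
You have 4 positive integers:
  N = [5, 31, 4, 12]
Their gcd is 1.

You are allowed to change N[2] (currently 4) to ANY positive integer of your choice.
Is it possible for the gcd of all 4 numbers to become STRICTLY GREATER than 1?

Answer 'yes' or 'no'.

Answer: no

Derivation:
Current gcd = 1
gcd of all OTHER numbers (without N[2]=4): gcd([5, 31, 12]) = 1
The new gcd after any change is gcd(1, new_value).
This can be at most 1.
Since 1 = old gcd 1, the gcd can only stay the same or decrease.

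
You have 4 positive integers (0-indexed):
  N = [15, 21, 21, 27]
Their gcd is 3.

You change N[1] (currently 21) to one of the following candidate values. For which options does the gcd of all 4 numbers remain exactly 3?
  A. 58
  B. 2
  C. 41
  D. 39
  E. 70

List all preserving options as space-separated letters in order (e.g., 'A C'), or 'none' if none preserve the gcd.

Old gcd = 3; gcd of others (without N[1]) = 3
New gcd for candidate v: gcd(3, v). Preserves old gcd iff gcd(3, v) = 3.
  Option A: v=58, gcd(3,58)=1 -> changes
  Option B: v=2, gcd(3,2)=1 -> changes
  Option C: v=41, gcd(3,41)=1 -> changes
  Option D: v=39, gcd(3,39)=3 -> preserves
  Option E: v=70, gcd(3,70)=1 -> changes

Answer: D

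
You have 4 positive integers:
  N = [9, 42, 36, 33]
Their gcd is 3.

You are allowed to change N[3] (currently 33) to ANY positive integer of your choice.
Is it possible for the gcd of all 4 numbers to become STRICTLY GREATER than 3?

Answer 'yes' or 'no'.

Current gcd = 3
gcd of all OTHER numbers (without N[3]=33): gcd([9, 42, 36]) = 3
The new gcd after any change is gcd(3, new_value).
This can be at most 3.
Since 3 = old gcd 3, the gcd can only stay the same or decrease.

Answer: no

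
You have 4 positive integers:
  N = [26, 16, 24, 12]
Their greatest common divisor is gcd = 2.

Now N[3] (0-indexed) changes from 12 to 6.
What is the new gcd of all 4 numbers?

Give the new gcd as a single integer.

Answer: 2

Derivation:
Numbers: [26, 16, 24, 12], gcd = 2
Change: index 3, 12 -> 6
gcd of the OTHER numbers (without index 3): gcd([26, 16, 24]) = 2
New gcd = gcd(g_others, new_val) = gcd(2, 6) = 2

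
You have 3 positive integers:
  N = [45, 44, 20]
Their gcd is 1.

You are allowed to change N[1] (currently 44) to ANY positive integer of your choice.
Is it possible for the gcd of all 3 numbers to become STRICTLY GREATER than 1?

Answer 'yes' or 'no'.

Answer: yes

Derivation:
Current gcd = 1
gcd of all OTHER numbers (without N[1]=44): gcd([45, 20]) = 5
The new gcd after any change is gcd(5, new_value).
This can be at most 5.
Since 5 > old gcd 1, the gcd CAN increase (e.g., set N[1] = 5).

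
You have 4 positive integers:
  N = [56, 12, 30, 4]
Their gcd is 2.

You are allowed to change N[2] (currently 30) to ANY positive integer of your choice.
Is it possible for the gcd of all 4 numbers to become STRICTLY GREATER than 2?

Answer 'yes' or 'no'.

Answer: yes

Derivation:
Current gcd = 2
gcd of all OTHER numbers (without N[2]=30): gcd([56, 12, 4]) = 4
The new gcd after any change is gcd(4, new_value).
This can be at most 4.
Since 4 > old gcd 2, the gcd CAN increase (e.g., set N[2] = 4).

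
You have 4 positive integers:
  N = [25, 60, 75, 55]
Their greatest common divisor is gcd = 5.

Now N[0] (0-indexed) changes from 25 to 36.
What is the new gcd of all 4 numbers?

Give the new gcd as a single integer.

Answer: 1

Derivation:
Numbers: [25, 60, 75, 55], gcd = 5
Change: index 0, 25 -> 36
gcd of the OTHER numbers (without index 0): gcd([60, 75, 55]) = 5
New gcd = gcd(g_others, new_val) = gcd(5, 36) = 1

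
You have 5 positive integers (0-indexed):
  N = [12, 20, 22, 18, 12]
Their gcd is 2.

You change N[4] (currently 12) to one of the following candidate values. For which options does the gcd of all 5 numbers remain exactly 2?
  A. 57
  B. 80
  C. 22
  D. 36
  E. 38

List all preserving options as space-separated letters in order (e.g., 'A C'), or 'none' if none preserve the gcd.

Answer: B C D E

Derivation:
Old gcd = 2; gcd of others (without N[4]) = 2
New gcd for candidate v: gcd(2, v). Preserves old gcd iff gcd(2, v) = 2.
  Option A: v=57, gcd(2,57)=1 -> changes
  Option B: v=80, gcd(2,80)=2 -> preserves
  Option C: v=22, gcd(2,22)=2 -> preserves
  Option D: v=36, gcd(2,36)=2 -> preserves
  Option E: v=38, gcd(2,38)=2 -> preserves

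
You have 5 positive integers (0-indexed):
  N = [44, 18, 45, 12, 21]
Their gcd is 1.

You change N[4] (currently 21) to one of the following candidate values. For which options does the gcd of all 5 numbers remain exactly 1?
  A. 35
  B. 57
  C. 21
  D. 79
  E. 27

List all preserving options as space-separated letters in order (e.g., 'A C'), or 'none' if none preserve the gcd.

Old gcd = 1; gcd of others (without N[4]) = 1
New gcd for candidate v: gcd(1, v). Preserves old gcd iff gcd(1, v) = 1.
  Option A: v=35, gcd(1,35)=1 -> preserves
  Option B: v=57, gcd(1,57)=1 -> preserves
  Option C: v=21, gcd(1,21)=1 -> preserves
  Option D: v=79, gcd(1,79)=1 -> preserves
  Option E: v=27, gcd(1,27)=1 -> preserves

Answer: A B C D E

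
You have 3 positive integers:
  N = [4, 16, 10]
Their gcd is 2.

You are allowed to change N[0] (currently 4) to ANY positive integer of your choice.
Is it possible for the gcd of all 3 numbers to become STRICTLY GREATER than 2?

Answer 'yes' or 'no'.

Answer: no

Derivation:
Current gcd = 2
gcd of all OTHER numbers (without N[0]=4): gcd([16, 10]) = 2
The new gcd after any change is gcd(2, new_value).
This can be at most 2.
Since 2 = old gcd 2, the gcd can only stay the same or decrease.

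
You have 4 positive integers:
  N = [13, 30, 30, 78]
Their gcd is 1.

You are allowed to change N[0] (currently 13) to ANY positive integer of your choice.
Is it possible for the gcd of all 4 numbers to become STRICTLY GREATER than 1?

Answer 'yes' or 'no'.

Answer: yes

Derivation:
Current gcd = 1
gcd of all OTHER numbers (without N[0]=13): gcd([30, 30, 78]) = 6
The new gcd after any change is gcd(6, new_value).
This can be at most 6.
Since 6 > old gcd 1, the gcd CAN increase (e.g., set N[0] = 6).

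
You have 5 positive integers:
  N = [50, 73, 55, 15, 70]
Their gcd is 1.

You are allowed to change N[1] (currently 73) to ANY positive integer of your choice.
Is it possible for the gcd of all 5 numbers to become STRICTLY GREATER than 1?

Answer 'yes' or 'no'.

Answer: yes

Derivation:
Current gcd = 1
gcd of all OTHER numbers (without N[1]=73): gcd([50, 55, 15, 70]) = 5
The new gcd after any change is gcd(5, new_value).
This can be at most 5.
Since 5 > old gcd 1, the gcd CAN increase (e.g., set N[1] = 5).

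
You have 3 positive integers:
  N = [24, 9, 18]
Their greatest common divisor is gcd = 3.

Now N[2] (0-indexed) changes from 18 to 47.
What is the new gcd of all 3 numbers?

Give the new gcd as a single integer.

Numbers: [24, 9, 18], gcd = 3
Change: index 2, 18 -> 47
gcd of the OTHER numbers (without index 2): gcd([24, 9]) = 3
New gcd = gcd(g_others, new_val) = gcd(3, 47) = 1

Answer: 1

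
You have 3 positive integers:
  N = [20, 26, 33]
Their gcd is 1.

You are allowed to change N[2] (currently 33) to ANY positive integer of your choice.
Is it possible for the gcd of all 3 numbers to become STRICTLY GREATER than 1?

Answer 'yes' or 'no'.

Current gcd = 1
gcd of all OTHER numbers (without N[2]=33): gcd([20, 26]) = 2
The new gcd after any change is gcd(2, new_value).
This can be at most 2.
Since 2 > old gcd 1, the gcd CAN increase (e.g., set N[2] = 2).

Answer: yes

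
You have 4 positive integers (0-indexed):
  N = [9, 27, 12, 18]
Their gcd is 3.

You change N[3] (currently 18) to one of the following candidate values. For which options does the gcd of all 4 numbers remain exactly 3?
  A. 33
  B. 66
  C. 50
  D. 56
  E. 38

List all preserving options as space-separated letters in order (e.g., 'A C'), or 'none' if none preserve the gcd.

Old gcd = 3; gcd of others (without N[3]) = 3
New gcd for candidate v: gcd(3, v). Preserves old gcd iff gcd(3, v) = 3.
  Option A: v=33, gcd(3,33)=3 -> preserves
  Option B: v=66, gcd(3,66)=3 -> preserves
  Option C: v=50, gcd(3,50)=1 -> changes
  Option D: v=56, gcd(3,56)=1 -> changes
  Option E: v=38, gcd(3,38)=1 -> changes

Answer: A B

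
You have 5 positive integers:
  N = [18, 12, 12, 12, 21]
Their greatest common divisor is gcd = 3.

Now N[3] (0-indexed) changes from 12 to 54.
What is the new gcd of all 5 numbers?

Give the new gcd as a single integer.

Numbers: [18, 12, 12, 12, 21], gcd = 3
Change: index 3, 12 -> 54
gcd of the OTHER numbers (without index 3): gcd([18, 12, 12, 21]) = 3
New gcd = gcd(g_others, new_val) = gcd(3, 54) = 3

Answer: 3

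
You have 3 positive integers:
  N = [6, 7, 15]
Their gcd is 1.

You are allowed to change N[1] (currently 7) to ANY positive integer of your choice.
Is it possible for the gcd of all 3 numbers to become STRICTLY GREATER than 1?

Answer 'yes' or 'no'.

Current gcd = 1
gcd of all OTHER numbers (without N[1]=7): gcd([6, 15]) = 3
The new gcd after any change is gcd(3, new_value).
This can be at most 3.
Since 3 > old gcd 1, the gcd CAN increase (e.g., set N[1] = 3).

Answer: yes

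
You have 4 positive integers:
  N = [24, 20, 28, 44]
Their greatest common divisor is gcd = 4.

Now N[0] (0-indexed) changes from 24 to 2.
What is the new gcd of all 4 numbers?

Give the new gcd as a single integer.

Answer: 2

Derivation:
Numbers: [24, 20, 28, 44], gcd = 4
Change: index 0, 24 -> 2
gcd of the OTHER numbers (without index 0): gcd([20, 28, 44]) = 4
New gcd = gcd(g_others, new_val) = gcd(4, 2) = 2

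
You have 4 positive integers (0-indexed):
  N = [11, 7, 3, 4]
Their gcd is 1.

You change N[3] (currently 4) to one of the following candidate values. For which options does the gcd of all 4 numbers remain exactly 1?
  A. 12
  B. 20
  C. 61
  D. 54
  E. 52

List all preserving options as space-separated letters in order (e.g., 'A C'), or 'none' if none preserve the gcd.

Old gcd = 1; gcd of others (without N[3]) = 1
New gcd for candidate v: gcd(1, v). Preserves old gcd iff gcd(1, v) = 1.
  Option A: v=12, gcd(1,12)=1 -> preserves
  Option B: v=20, gcd(1,20)=1 -> preserves
  Option C: v=61, gcd(1,61)=1 -> preserves
  Option D: v=54, gcd(1,54)=1 -> preserves
  Option E: v=52, gcd(1,52)=1 -> preserves

Answer: A B C D E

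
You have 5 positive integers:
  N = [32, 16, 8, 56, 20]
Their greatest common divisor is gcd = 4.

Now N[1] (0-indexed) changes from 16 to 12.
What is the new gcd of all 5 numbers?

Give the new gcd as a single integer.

Numbers: [32, 16, 8, 56, 20], gcd = 4
Change: index 1, 16 -> 12
gcd of the OTHER numbers (without index 1): gcd([32, 8, 56, 20]) = 4
New gcd = gcd(g_others, new_val) = gcd(4, 12) = 4

Answer: 4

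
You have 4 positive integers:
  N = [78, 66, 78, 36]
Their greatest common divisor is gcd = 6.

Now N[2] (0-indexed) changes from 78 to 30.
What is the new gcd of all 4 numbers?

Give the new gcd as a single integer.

Answer: 6

Derivation:
Numbers: [78, 66, 78, 36], gcd = 6
Change: index 2, 78 -> 30
gcd of the OTHER numbers (without index 2): gcd([78, 66, 36]) = 6
New gcd = gcd(g_others, new_val) = gcd(6, 30) = 6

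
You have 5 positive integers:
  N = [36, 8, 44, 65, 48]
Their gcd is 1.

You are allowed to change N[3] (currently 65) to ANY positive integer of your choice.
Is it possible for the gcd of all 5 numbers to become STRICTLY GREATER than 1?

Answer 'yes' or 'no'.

Answer: yes

Derivation:
Current gcd = 1
gcd of all OTHER numbers (without N[3]=65): gcd([36, 8, 44, 48]) = 4
The new gcd after any change is gcd(4, new_value).
This can be at most 4.
Since 4 > old gcd 1, the gcd CAN increase (e.g., set N[3] = 4).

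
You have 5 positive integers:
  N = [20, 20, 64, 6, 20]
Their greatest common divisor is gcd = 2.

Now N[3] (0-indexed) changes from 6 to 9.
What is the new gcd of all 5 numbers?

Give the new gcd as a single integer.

Numbers: [20, 20, 64, 6, 20], gcd = 2
Change: index 3, 6 -> 9
gcd of the OTHER numbers (without index 3): gcd([20, 20, 64, 20]) = 4
New gcd = gcd(g_others, new_val) = gcd(4, 9) = 1

Answer: 1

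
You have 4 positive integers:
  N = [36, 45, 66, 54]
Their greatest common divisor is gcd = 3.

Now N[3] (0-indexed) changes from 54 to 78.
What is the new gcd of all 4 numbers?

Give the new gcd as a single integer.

Answer: 3

Derivation:
Numbers: [36, 45, 66, 54], gcd = 3
Change: index 3, 54 -> 78
gcd of the OTHER numbers (without index 3): gcd([36, 45, 66]) = 3
New gcd = gcd(g_others, new_val) = gcd(3, 78) = 3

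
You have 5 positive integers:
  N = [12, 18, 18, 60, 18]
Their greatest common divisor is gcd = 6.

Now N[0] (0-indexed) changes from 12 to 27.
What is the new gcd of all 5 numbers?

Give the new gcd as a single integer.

Numbers: [12, 18, 18, 60, 18], gcd = 6
Change: index 0, 12 -> 27
gcd of the OTHER numbers (without index 0): gcd([18, 18, 60, 18]) = 6
New gcd = gcd(g_others, new_val) = gcd(6, 27) = 3

Answer: 3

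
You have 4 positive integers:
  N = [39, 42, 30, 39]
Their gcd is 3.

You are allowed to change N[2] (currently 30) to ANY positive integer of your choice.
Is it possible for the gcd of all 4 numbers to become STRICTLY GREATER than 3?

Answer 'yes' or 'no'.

Answer: no

Derivation:
Current gcd = 3
gcd of all OTHER numbers (without N[2]=30): gcd([39, 42, 39]) = 3
The new gcd after any change is gcd(3, new_value).
This can be at most 3.
Since 3 = old gcd 3, the gcd can only stay the same or decrease.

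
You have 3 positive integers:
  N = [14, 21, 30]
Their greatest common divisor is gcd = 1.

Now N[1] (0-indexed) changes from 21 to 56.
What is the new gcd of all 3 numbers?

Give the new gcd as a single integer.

Numbers: [14, 21, 30], gcd = 1
Change: index 1, 21 -> 56
gcd of the OTHER numbers (without index 1): gcd([14, 30]) = 2
New gcd = gcd(g_others, new_val) = gcd(2, 56) = 2

Answer: 2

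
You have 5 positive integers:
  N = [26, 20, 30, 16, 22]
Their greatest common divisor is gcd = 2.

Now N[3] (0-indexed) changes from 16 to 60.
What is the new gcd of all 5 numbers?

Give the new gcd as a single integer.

Numbers: [26, 20, 30, 16, 22], gcd = 2
Change: index 3, 16 -> 60
gcd of the OTHER numbers (without index 3): gcd([26, 20, 30, 22]) = 2
New gcd = gcd(g_others, new_val) = gcd(2, 60) = 2

Answer: 2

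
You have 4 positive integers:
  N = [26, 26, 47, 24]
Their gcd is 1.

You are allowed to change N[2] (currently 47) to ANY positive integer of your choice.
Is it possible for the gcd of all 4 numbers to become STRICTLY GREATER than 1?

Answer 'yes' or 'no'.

Answer: yes

Derivation:
Current gcd = 1
gcd of all OTHER numbers (without N[2]=47): gcd([26, 26, 24]) = 2
The new gcd after any change is gcd(2, new_value).
This can be at most 2.
Since 2 > old gcd 1, the gcd CAN increase (e.g., set N[2] = 2).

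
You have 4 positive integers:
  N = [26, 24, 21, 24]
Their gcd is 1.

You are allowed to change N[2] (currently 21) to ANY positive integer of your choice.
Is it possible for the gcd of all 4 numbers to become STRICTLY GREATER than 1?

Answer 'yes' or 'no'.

Answer: yes

Derivation:
Current gcd = 1
gcd of all OTHER numbers (without N[2]=21): gcd([26, 24, 24]) = 2
The new gcd after any change is gcd(2, new_value).
This can be at most 2.
Since 2 > old gcd 1, the gcd CAN increase (e.g., set N[2] = 2).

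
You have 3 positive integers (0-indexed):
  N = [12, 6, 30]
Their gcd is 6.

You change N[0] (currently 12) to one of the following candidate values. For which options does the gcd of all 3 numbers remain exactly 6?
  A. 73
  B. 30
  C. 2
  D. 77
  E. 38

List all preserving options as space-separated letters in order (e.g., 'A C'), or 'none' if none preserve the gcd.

Old gcd = 6; gcd of others (without N[0]) = 6
New gcd for candidate v: gcd(6, v). Preserves old gcd iff gcd(6, v) = 6.
  Option A: v=73, gcd(6,73)=1 -> changes
  Option B: v=30, gcd(6,30)=6 -> preserves
  Option C: v=2, gcd(6,2)=2 -> changes
  Option D: v=77, gcd(6,77)=1 -> changes
  Option E: v=38, gcd(6,38)=2 -> changes

Answer: B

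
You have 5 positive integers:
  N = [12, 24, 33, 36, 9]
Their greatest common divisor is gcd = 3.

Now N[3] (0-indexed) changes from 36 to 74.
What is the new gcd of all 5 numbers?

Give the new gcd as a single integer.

Numbers: [12, 24, 33, 36, 9], gcd = 3
Change: index 3, 36 -> 74
gcd of the OTHER numbers (without index 3): gcd([12, 24, 33, 9]) = 3
New gcd = gcd(g_others, new_val) = gcd(3, 74) = 1

Answer: 1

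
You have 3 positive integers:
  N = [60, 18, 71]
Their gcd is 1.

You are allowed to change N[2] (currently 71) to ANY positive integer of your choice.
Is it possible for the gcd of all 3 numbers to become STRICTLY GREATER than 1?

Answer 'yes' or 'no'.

Current gcd = 1
gcd of all OTHER numbers (without N[2]=71): gcd([60, 18]) = 6
The new gcd after any change is gcd(6, new_value).
This can be at most 6.
Since 6 > old gcd 1, the gcd CAN increase (e.g., set N[2] = 6).

Answer: yes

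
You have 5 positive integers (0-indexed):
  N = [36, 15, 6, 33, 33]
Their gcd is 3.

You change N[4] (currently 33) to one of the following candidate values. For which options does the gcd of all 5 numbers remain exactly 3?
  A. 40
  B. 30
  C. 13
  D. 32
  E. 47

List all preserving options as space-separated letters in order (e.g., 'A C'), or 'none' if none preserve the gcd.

Old gcd = 3; gcd of others (without N[4]) = 3
New gcd for candidate v: gcd(3, v). Preserves old gcd iff gcd(3, v) = 3.
  Option A: v=40, gcd(3,40)=1 -> changes
  Option B: v=30, gcd(3,30)=3 -> preserves
  Option C: v=13, gcd(3,13)=1 -> changes
  Option D: v=32, gcd(3,32)=1 -> changes
  Option E: v=47, gcd(3,47)=1 -> changes

Answer: B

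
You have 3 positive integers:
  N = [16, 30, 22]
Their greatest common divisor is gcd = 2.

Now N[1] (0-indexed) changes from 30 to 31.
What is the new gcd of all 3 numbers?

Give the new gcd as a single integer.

Numbers: [16, 30, 22], gcd = 2
Change: index 1, 30 -> 31
gcd of the OTHER numbers (without index 1): gcd([16, 22]) = 2
New gcd = gcd(g_others, new_val) = gcd(2, 31) = 1

Answer: 1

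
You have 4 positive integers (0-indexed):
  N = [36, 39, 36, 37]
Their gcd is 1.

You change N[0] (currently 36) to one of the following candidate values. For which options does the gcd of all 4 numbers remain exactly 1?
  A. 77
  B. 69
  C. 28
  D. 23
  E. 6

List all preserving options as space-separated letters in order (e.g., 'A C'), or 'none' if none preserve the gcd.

Old gcd = 1; gcd of others (without N[0]) = 1
New gcd for candidate v: gcd(1, v). Preserves old gcd iff gcd(1, v) = 1.
  Option A: v=77, gcd(1,77)=1 -> preserves
  Option B: v=69, gcd(1,69)=1 -> preserves
  Option C: v=28, gcd(1,28)=1 -> preserves
  Option D: v=23, gcd(1,23)=1 -> preserves
  Option E: v=6, gcd(1,6)=1 -> preserves

Answer: A B C D E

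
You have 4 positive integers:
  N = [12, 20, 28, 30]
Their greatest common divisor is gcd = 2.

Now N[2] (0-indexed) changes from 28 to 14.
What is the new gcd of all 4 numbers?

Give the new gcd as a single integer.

Answer: 2

Derivation:
Numbers: [12, 20, 28, 30], gcd = 2
Change: index 2, 28 -> 14
gcd of the OTHER numbers (without index 2): gcd([12, 20, 30]) = 2
New gcd = gcd(g_others, new_val) = gcd(2, 14) = 2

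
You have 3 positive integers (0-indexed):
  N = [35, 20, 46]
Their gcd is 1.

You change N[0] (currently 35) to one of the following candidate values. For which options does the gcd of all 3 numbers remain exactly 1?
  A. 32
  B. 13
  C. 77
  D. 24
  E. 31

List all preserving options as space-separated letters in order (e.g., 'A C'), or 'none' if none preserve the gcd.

Old gcd = 1; gcd of others (without N[0]) = 2
New gcd for candidate v: gcd(2, v). Preserves old gcd iff gcd(2, v) = 1.
  Option A: v=32, gcd(2,32)=2 -> changes
  Option B: v=13, gcd(2,13)=1 -> preserves
  Option C: v=77, gcd(2,77)=1 -> preserves
  Option D: v=24, gcd(2,24)=2 -> changes
  Option E: v=31, gcd(2,31)=1 -> preserves

Answer: B C E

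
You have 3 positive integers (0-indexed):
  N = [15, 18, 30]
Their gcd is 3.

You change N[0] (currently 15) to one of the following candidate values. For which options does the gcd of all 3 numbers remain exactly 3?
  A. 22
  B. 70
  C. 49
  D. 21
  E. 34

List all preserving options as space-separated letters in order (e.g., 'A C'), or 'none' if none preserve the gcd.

Answer: D

Derivation:
Old gcd = 3; gcd of others (without N[0]) = 6
New gcd for candidate v: gcd(6, v). Preserves old gcd iff gcd(6, v) = 3.
  Option A: v=22, gcd(6,22)=2 -> changes
  Option B: v=70, gcd(6,70)=2 -> changes
  Option C: v=49, gcd(6,49)=1 -> changes
  Option D: v=21, gcd(6,21)=3 -> preserves
  Option E: v=34, gcd(6,34)=2 -> changes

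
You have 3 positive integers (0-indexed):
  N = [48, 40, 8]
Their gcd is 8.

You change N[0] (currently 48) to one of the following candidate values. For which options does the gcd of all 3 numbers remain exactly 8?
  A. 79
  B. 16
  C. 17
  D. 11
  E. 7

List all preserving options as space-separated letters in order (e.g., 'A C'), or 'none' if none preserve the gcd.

Old gcd = 8; gcd of others (without N[0]) = 8
New gcd for candidate v: gcd(8, v). Preserves old gcd iff gcd(8, v) = 8.
  Option A: v=79, gcd(8,79)=1 -> changes
  Option B: v=16, gcd(8,16)=8 -> preserves
  Option C: v=17, gcd(8,17)=1 -> changes
  Option D: v=11, gcd(8,11)=1 -> changes
  Option E: v=7, gcd(8,7)=1 -> changes

Answer: B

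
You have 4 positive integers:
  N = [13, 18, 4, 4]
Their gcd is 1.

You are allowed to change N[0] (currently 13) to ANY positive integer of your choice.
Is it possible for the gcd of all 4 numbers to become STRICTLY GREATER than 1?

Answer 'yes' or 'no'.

Current gcd = 1
gcd of all OTHER numbers (without N[0]=13): gcd([18, 4, 4]) = 2
The new gcd after any change is gcd(2, new_value).
This can be at most 2.
Since 2 > old gcd 1, the gcd CAN increase (e.g., set N[0] = 2).

Answer: yes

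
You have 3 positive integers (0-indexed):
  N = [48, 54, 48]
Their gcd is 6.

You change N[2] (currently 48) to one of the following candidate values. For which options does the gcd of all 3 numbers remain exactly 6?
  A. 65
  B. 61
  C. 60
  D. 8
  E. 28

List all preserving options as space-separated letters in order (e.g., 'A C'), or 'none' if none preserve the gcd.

Old gcd = 6; gcd of others (without N[2]) = 6
New gcd for candidate v: gcd(6, v). Preserves old gcd iff gcd(6, v) = 6.
  Option A: v=65, gcd(6,65)=1 -> changes
  Option B: v=61, gcd(6,61)=1 -> changes
  Option C: v=60, gcd(6,60)=6 -> preserves
  Option D: v=8, gcd(6,8)=2 -> changes
  Option E: v=28, gcd(6,28)=2 -> changes

Answer: C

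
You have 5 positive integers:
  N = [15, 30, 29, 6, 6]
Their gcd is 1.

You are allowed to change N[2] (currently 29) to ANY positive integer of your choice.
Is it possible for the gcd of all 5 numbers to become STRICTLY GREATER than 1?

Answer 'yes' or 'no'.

Current gcd = 1
gcd of all OTHER numbers (without N[2]=29): gcd([15, 30, 6, 6]) = 3
The new gcd after any change is gcd(3, new_value).
This can be at most 3.
Since 3 > old gcd 1, the gcd CAN increase (e.g., set N[2] = 3).

Answer: yes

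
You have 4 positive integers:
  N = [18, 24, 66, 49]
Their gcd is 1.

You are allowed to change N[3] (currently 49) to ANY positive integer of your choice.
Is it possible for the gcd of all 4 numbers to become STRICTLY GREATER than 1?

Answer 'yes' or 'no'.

Current gcd = 1
gcd of all OTHER numbers (without N[3]=49): gcd([18, 24, 66]) = 6
The new gcd after any change is gcd(6, new_value).
This can be at most 6.
Since 6 > old gcd 1, the gcd CAN increase (e.g., set N[3] = 6).

Answer: yes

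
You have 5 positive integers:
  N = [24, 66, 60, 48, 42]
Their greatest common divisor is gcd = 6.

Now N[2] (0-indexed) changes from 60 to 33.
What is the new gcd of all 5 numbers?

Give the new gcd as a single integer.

Answer: 3

Derivation:
Numbers: [24, 66, 60, 48, 42], gcd = 6
Change: index 2, 60 -> 33
gcd of the OTHER numbers (without index 2): gcd([24, 66, 48, 42]) = 6
New gcd = gcd(g_others, new_val) = gcd(6, 33) = 3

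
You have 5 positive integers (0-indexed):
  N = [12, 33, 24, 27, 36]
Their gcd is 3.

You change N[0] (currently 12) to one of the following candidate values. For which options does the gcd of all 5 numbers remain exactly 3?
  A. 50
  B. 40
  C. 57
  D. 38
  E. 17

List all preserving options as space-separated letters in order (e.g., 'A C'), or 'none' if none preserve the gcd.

Answer: C

Derivation:
Old gcd = 3; gcd of others (without N[0]) = 3
New gcd for candidate v: gcd(3, v). Preserves old gcd iff gcd(3, v) = 3.
  Option A: v=50, gcd(3,50)=1 -> changes
  Option B: v=40, gcd(3,40)=1 -> changes
  Option C: v=57, gcd(3,57)=3 -> preserves
  Option D: v=38, gcd(3,38)=1 -> changes
  Option E: v=17, gcd(3,17)=1 -> changes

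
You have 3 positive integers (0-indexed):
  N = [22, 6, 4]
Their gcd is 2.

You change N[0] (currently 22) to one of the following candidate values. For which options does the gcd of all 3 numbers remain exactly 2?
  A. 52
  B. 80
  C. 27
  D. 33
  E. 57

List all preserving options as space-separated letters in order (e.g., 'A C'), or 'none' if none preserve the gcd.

Answer: A B

Derivation:
Old gcd = 2; gcd of others (without N[0]) = 2
New gcd for candidate v: gcd(2, v). Preserves old gcd iff gcd(2, v) = 2.
  Option A: v=52, gcd(2,52)=2 -> preserves
  Option B: v=80, gcd(2,80)=2 -> preserves
  Option C: v=27, gcd(2,27)=1 -> changes
  Option D: v=33, gcd(2,33)=1 -> changes
  Option E: v=57, gcd(2,57)=1 -> changes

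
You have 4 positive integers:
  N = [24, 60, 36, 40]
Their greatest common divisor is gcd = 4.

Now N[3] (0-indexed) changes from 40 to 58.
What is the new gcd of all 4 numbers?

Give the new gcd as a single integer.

Numbers: [24, 60, 36, 40], gcd = 4
Change: index 3, 40 -> 58
gcd of the OTHER numbers (without index 3): gcd([24, 60, 36]) = 12
New gcd = gcd(g_others, new_val) = gcd(12, 58) = 2

Answer: 2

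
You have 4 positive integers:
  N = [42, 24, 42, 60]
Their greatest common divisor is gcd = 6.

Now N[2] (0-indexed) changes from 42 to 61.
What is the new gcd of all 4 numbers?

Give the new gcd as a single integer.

Numbers: [42, 24, 42, 60], gcd = 6
Change: index 2, 42 -> 61
gcd of the OTHER numbers (without index 2): gcd([42, 24, 60]) = 6
New gcd = gcd(g_others, new_val) = gcd(6, 61) = 1

Answer: 1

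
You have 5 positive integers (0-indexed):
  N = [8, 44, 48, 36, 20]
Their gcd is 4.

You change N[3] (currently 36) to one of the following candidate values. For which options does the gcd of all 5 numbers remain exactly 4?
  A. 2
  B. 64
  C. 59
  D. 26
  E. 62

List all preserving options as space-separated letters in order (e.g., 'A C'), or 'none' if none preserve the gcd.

Answer: B

Derivation:
Old gcd = 4; gcd of others (without N[3]) = 4
New gcd for candidate v: gcd(4, v). Preserves old gcd iff gcd(4, v) = 4.
  Option A: v=2, gcd(4,2)=2 -> changes
  Option B: v=64, gcd(4,64)=4 -> preserves
  Option C: v=59, gcd(4,59)=1 -> changes
  Option D: v=26, gcd(4,26)=2 -> changes
  Option E: v=62, gcd(4,62)=2 -> changes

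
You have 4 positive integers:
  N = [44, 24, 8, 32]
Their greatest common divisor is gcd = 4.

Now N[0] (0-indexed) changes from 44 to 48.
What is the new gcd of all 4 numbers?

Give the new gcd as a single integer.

Answer: 8

Derivation:
Numbers: [44, 24, 8, 32], gcd = 4
Change: index 0, 44 -> 48
gcd of the OTHER numbers (without index 0): gcd([24, 8, 32]) = 8
New gcd = gcd(g_others, new_val) = gcd(8, 48) = 8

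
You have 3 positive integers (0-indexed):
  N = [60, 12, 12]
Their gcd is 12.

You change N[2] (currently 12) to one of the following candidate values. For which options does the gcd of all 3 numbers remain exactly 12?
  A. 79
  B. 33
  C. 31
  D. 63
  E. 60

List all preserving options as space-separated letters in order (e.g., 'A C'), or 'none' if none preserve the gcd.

Answer: E

Derivation:
Old gcd = 12; gcd of others (without N[2]) = 12
New gcd for candidate v: gcd(12, v). Preserves old gcd iff gcd(12, v) = 12.
  Option A: v=79, gcd(12,79)=1 -> changes
  Option B: v=33, gcd(12,33)=3 -> changes
  Option C: v=31, gcd(12,31)=1 -> changes
  Option D: v=63, gcd(12,63)=3 -> changes
  Option E: v=60, gcd(12,60)=12 -> preserves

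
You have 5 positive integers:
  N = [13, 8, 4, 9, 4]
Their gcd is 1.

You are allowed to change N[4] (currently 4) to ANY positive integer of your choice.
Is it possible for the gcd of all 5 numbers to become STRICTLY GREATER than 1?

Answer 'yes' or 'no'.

Answer: no

Derivation:
Current gcd = 1
gcd of all OTHER numbers (without N[4]=4): gcd([13, 8, 4, 9]) = 1
The new gcd after any change is gcd(1, new_value).
This can be at most 1.
Since 1 = old gcd 1, the gcd can only stay the same or decrease.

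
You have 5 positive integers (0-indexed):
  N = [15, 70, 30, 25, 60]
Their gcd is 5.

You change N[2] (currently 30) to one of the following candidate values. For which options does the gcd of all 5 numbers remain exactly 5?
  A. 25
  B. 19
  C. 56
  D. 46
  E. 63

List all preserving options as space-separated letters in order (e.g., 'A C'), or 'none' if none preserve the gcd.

Answer: A

Derivation:
Old gcd = 5; gcd of others (without N[2]) = 5
New gcd for candidate v: gcd(5, v). Preserves old gcd iff gcd(5, v) = 5.
  Option A: v=25, gcd(5,25)=5 -> preserves
  Option B: v=19, gcd(5,19)=1 -> changes
  Option C: v=56, gcd(5,56)=1 -> changes
  Option D: v=46, gcd(5,46)=1 -> changes
  Option E: v=63, gcd(5,63)=1 -> changes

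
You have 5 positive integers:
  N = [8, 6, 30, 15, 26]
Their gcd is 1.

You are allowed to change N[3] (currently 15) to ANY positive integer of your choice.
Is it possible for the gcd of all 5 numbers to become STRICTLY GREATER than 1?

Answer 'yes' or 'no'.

Answer: yes

Derivation:
Current gcd = 1
gcd of all OTHER numbers (without N[3]=15): gcd([8, 6, 30, 26]) = 2
The new gcd after any change is gcd(2, new_value).
This can be at most 2.
Since 2 > old gcd 1, the gcd CAN increase (e.g., set N[3] = 2).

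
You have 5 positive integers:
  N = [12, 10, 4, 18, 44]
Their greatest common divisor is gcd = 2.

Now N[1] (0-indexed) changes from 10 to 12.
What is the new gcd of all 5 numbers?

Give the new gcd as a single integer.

Answer: 2

Derivation:
Numbers: [12, 10, 4, 18, 44], gcd = 2
Change: index 1, 10 -> 12
gcd of the OTHER numbers (without index 1): gcd([12, 4, 18, 44]) = 2
New gcd = gcd(g_others, new_val) = gcd(2, 12) = 2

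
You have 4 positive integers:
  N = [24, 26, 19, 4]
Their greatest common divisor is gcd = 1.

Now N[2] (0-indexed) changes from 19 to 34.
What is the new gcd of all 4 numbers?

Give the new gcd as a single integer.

Answer: 2

Derivation:
Numbers: [24, 26, 19, 4], gcd = 1
Change: index 2, 19 -> 34
gcd of the OTHER numbers (without index 2): gcd([24, 26, 4]) = 2
New gcd = gcd(g_others, new_val) = gcd(2, 34) = 2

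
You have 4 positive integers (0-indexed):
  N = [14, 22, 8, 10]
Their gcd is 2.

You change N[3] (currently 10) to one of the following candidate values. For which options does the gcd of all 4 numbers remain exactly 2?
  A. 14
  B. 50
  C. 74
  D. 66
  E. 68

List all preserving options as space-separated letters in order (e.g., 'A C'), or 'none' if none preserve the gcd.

Answer: A B C D E

Derivation:
Old gcd = 2; gcd of others (without N[3]) = 2
New gcd for candidate v: gcd(2, v). Preserves old gcd iff gcd(2, v) = 2.
  Option A: v=14, gcd(2,14)=2 -> preserves
  Option B: v=50, gcd(2,50)=2 -> preserves
  Option C: v=74, gcd(2,74)=2 -> preserves
  Option D: v=66, gcd(2,66)=2 -> preserves
  Option E: v=68, gcd(2,68)=2 -> preserves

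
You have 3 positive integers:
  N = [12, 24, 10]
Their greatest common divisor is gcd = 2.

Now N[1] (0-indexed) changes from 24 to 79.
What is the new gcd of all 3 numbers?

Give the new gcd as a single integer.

Numbers: [12, 24, 10], gcd = 2
Change: index 1, 24 -> 79
gcd of the OTHER numbers (without index 1): gcd([12, 10]) = 2
New gcd = gcd(g_others, new_val) = gcd(2, 79) = 1

Answer: 1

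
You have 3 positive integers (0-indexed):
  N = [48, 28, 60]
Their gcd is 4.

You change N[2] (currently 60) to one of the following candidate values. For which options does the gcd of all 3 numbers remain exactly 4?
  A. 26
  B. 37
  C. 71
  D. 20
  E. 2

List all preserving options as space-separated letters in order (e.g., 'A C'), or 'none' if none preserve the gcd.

Answer: D

Derivation:
Old gcd = 4; gcd of others (without N[2]) = 4
New gcd for candidate v: gcd(4, v). Preserves old gcd iff gcd(4, v) = 4.
  Option A: v=26, gcd(4,26)=2 -> changes
  Option B: v=37, gcd(4,37)=1 -> changes
  Option C: v=71, gcd(4,71)=1 -> changes
  Option D: v=20, gcd(4,20)=4 -> preserves
  Option E: v=2, gcd(4,2)=2 -> changes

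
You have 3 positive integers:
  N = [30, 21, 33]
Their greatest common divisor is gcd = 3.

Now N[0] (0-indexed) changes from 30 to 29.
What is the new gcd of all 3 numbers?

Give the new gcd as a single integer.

Answer: 1

Derivation:
Numbers: [30, 21, 33], gcd = 3
Change: index 0, 30 -> 29
gcd of the OTHER numbers (without index 0): gcd([21, 33]) = 3
New gcd = gcd(g_others, new_val) = gcd(3, 29) = 1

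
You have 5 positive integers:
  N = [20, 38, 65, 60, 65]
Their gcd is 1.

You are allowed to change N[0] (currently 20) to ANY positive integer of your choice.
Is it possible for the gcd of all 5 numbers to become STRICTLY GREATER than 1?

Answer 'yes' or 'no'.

Answer: no

Derivation:
Current gcd = 1
gcd of all OTHER numbers (without N[0]=20): gcd([38, 65, 60, 65]) = 1
The new gcd after any change is gcd(1, new_value).
This can be at most 1.
Since 1 = old gcd 1, the gcd can only stay the same or decrease.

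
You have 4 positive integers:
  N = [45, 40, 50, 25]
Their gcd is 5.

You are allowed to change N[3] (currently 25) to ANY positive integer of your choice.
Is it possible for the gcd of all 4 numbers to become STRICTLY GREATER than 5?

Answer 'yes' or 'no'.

Current gcd = 5
gcd of all OTHER numbers (without N[3]=25): gcd([45, 40, 50]) = 5
The new gcd after any change is gcd(5, new_value).
This can be at most 5.
Since 5 = old gcd 5, the gcd can only stay the same or decrease.

Answer: no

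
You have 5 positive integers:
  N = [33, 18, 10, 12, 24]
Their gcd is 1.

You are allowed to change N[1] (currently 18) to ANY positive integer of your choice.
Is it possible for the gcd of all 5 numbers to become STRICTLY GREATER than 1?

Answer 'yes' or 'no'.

Current gcd = 1
gcd of all OTHER numbers (without N[1]=18): gcd([33, 10, 12, 24]) = 1
The new gcd after any change is gcd(1, new_value).
This can be at most 1.
Since 1 = old gcd 1, the gcd can only stay the same or decrease.

Answer: no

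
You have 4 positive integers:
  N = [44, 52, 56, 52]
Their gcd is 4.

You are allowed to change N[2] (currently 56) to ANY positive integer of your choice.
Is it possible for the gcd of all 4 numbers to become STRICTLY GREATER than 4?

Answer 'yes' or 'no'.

Current gcd = 4
gcd of all OTHER numbers (without N[2]=56): gcd([44, 52, 52]) = 4
The new gcd after any change is gcd(4, new_value).
This can be at most 4.
Since 4 = old gcd 4, the gcd can only stay the same or decrease.

Answer: no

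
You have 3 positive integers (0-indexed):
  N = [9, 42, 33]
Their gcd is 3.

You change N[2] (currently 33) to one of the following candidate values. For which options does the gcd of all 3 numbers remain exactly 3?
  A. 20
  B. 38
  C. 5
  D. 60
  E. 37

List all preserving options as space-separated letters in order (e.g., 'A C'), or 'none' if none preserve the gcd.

Old gcd = 3; gcd of others (without N[2]) = 3
New gcd for candidate v: gcd(3, v). Preserves old gcd iff gcd(3, v) = 3.
  Option A: v=20, gcd(3,20)=1 -> changes
  Option B: v=38, gcd(3,38)=1 -> changes
  Option C: v=5, gcd(3,5)=1 -> changes
  Option D: v=60, gcd(3,60)=3 -> preserves
  Option E: v=37, gcd(3,37)=1 -> changes

Answer: D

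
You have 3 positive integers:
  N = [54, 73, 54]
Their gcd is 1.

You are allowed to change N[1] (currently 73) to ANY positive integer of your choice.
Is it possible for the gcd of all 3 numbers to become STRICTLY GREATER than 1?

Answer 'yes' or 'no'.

Answer: yes

Derivation:
Current gcd = 1
gcd of all OTHER numbers (without N[1]=73): gcd([54, 54]) = 54
The new gcd after any change is gcd(54, new_value).
This can be at most 54.
Since 54 > old gcd 1, the gcd CAN increase (e.g., set N[1] = 54).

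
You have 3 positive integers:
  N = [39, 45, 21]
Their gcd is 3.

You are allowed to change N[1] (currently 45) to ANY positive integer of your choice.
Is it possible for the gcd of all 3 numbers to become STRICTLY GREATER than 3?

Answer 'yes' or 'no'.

Current gcd = 3
gcd of all OTHER numbers (without N[1]=45): gcd([39, 21]) = 3
The new gcd after any change is gcd(3, new_value).
This can be at most 3.
Since 3 = old gcd 3, the gcd can only stay the same or decrease.

Answer: no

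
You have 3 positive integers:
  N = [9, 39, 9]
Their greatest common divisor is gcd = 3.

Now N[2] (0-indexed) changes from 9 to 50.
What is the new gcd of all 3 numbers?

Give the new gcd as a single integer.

Numbers: [9, 39, 9], gcd = 3
Change: index 2, 9 -> 50
gcd of the OTHER numbers (without index 2): gcd([9, 39]) = 3
New gcd = gcd(g_others, new_val) = gcd(3, 50) = 1

Answer: 1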